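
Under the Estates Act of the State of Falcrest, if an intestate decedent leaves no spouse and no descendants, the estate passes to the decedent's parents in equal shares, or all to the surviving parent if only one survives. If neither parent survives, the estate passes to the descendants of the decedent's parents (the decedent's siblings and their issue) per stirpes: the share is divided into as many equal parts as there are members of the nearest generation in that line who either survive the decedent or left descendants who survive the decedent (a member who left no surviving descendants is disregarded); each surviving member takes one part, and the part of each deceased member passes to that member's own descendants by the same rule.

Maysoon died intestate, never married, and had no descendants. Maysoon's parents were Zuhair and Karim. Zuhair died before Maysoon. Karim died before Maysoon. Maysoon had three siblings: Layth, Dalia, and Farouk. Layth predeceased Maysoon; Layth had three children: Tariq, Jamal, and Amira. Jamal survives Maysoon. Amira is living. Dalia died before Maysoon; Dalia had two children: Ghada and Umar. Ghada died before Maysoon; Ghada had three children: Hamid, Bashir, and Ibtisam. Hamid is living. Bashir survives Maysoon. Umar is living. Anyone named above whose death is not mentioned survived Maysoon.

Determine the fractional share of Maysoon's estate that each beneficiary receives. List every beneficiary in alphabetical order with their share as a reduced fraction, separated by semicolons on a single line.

Neither parent survives and there are no descendants, so the estate passes to Maysoon's siblings and their issue per stirpes.
The estate is divided into 3 equal shares of 1/3 among Layth, Dalia, Farouk.
Layth predeceased; the 1/3 allotted to Layth's branch passes to Layth's issue by representation.
The 1/3 is divided into 3 equal shares of 1/9 among Tariq, Jamal, Amira.
Tariq is living and takes 1/9.
Jamal is living and takes 1/9.
Amira is living and takes 1/9.
Dalia predeceased; the 1/3 allotted to Dalia's branch passes to Dalia's issue by representation.
The 1/3 is divided into 2 equal shares of 1/6 among Ghada, Umar.
Ghada predeceased; the 1/6 allotted to Ghada's branch passes to Ghada's issue by representation.
The 1/6 is divided into 3 equal shares of 1/18 among Hamid, Bashir, Ibtisam.
Hamid is living and takes 1/18.
Bashir is living and takes 1/18.
Ibtisam is living and takes 1/18.
Umar is living and takes 1/6.
Farouk is living and takes 1/3.

Amira 1/9; Bashir 1/18; Farouk 1/3; Hamid 1/18; Ibtisam 1/18; Jamal 1/9; Tariq 1/9; Umar 1/6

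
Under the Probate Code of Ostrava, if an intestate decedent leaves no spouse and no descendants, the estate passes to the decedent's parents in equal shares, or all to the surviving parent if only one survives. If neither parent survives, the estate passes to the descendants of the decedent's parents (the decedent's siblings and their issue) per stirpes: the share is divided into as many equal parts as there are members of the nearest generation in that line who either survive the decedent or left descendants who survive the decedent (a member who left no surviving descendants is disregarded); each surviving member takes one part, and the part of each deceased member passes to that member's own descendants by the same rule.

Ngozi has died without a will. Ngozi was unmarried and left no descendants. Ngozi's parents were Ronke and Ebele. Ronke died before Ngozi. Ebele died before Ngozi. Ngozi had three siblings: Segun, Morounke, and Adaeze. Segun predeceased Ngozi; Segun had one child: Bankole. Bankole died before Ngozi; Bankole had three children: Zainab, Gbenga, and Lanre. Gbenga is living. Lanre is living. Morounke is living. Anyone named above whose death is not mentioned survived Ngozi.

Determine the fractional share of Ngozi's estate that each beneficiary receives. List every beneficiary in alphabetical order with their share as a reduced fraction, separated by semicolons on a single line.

Adaeze 1/3; Gbenga 1/9; Lanre 1/9; Morounke 1/3; Zainab 1/9

Neither parent survives and there are no descendants, so the estate passes to Ngozi's siblings and their issue per stirpes.
The estate is divided into 3 equal shares of 1/3 among Segun, Morounke, Adaeze.
Segun predeceased; the 1/3 allotted to Segun's branch passes to Segun's issue by representation.
Bankole's line is the sole branch at this level, so the full 1/3 passes to Bankole's issue by representation.
The 1/3 is divided into 3 equal shares of 1/9 among Zainab, Gbenga, Lanre.
Zainab is living and takes 1/9.
Gbenga is living and takes 1/9.
Lanre is living and takes 1/9.
Morounke is living and takes 1/3.
Adaeze is living and takes 1/3.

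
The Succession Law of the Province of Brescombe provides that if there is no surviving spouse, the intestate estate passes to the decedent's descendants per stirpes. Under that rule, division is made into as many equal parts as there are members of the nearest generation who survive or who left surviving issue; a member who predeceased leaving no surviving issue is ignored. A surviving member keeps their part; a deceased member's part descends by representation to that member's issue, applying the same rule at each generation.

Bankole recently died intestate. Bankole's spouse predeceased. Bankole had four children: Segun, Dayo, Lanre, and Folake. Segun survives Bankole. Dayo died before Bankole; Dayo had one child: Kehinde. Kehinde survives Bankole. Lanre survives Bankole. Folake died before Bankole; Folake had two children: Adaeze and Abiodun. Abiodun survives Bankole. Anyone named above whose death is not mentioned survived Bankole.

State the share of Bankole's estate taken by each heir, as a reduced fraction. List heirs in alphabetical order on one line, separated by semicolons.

Abiodun 1/8; Adaeze 1/8; Kehinde 1/4; Lanre 1/4; Segun 1/4

There is no surviving spouse, so the entire estate passes to Bankole's descendants per stirpes.
The estate is divided into 4 equal shares of 1/4 among Segun, Dayo, Lanre, Folake.
Segun is living and takes 1/4.
Dayo predeceased; the 1/4 allotted to Dayo's branch passes to Dayo's issue by representation.
Kehinde is the sole taker at this level and receives the full 1/4.
Lanre is living and takes 1/4.
Folake predeceased; the 1/4 allotted to Folake's branch passes to Folake's issue by representation.
The 1/4 is divided into 2 equal shares of 1/8 among Adaeze, Abiodun.
Adaeze is living and takes 1/8.
Abiodun is living and takes 1/8.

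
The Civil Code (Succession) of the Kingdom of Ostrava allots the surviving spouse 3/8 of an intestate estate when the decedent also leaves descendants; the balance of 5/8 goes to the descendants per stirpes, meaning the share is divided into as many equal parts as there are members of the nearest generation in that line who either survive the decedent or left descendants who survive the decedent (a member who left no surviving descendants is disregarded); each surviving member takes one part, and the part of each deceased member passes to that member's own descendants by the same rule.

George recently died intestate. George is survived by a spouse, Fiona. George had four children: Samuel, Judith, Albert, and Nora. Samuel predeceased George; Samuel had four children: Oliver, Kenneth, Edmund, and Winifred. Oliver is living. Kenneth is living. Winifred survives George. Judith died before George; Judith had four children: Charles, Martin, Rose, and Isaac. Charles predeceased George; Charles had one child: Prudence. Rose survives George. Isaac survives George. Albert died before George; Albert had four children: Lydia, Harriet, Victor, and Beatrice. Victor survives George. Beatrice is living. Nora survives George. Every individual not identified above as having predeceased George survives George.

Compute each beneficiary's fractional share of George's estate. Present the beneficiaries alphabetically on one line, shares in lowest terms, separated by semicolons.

Beatrice 5/128; Edmund 5/128; Fiona 3/8; Harriet 5/128; Isaac 5/128; Kenneth 5/128; Lydia 5/128; Martin 5/128; Nora 5/32; Oliver 5/128; Prudence 5/128; Rose 5/128; Victor 5/128; Winifred 5/128

Fiona, as surviving spouse, takes 3/8.
The remaining 5/8 passes to George's descendants per stirpes.
The 5/8 is divided into 4 equal shares of 5/32 among Samuel, Judith, Albert, Nora.
Samuel predeceased; the 5/32 allotted to Samuel's branch passes to Samuel's issue by representation.
The 5/32 is divided into 4 equal shares of 5/128 among Oliver, Kenneth, Edmund, Winifred.
Oliver is living and takes 5/128.
Kenneth is living and takes 5/128.
Edmund is living and takes 5/128.
Winifred is living and takes 5/128.
Judith predeceased; the 5/32 allotted to Judith's branch passes to Judith's issue by representation.
The 5/32 is divided into 4 equal shares of 5/128 among Charles, Martin, Rose, Isaac.
Charles predeceased; the 5/128 allotted to Charles's branch passes to Charles's issue by representation.
Prudence is the sole taker at this level and receives the full 5/128.
Martin is living and takes 5/128.
Rose is living and takes 5/128.
Isaac is living and takes 5/128.
Albert predeceased; the 5/32 allotted to Albert's branch passes to Albert's issue by representation.
The 5/32 is divided into 4 equal shares of 5/128 among Lydia, Harriet, Victor, Beatrice.
Lydia is living and takes 5/128.
Harriet is living and takes 5/128.
Victor is living and takes 5/128.
Beatrice is living and takes 5/128.
Nora is living and takes 5/32.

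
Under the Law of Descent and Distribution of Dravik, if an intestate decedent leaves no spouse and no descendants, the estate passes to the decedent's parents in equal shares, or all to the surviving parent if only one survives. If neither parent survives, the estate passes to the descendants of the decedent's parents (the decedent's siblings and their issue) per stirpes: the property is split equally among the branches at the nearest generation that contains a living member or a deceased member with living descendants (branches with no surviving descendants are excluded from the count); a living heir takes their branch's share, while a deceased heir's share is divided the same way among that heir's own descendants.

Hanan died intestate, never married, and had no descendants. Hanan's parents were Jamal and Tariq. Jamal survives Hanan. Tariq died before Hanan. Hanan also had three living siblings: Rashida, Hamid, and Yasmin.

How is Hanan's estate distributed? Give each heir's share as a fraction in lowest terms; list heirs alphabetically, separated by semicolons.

Only one parent, Jamal, survives, so Jamal takes the entire estate. The siblings take nothing because a surviving parent has priority.

Jamal 1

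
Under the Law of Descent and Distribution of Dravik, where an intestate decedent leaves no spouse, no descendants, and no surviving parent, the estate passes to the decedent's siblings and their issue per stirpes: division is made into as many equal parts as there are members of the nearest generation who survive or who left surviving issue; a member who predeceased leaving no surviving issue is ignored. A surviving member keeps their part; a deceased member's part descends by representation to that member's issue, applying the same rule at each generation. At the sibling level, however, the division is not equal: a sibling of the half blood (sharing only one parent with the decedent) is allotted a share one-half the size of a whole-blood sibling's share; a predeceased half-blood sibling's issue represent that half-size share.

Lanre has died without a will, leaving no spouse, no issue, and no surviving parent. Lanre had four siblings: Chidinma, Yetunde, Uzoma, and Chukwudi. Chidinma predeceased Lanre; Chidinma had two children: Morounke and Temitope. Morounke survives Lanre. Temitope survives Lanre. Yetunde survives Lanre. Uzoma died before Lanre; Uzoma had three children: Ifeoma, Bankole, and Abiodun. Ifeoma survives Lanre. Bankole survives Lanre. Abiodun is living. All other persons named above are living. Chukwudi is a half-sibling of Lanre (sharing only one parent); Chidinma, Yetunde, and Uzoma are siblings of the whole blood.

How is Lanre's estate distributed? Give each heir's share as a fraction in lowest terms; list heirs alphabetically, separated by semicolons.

No spouse, descendants, or parent survives, so the estate passes to Lanre's siblings per stirpes.
Half-blood siblings count for one-half the weight of whole-blood siblings at the initial division.
Dividing 1 in proportion to weights (total weight 7/2): Chidinma (weight 1) → 2/7; Yetunde (weight 1) → 2/7; Uzoma (weight 1) → 2/7; Chukwudi (weight 1/2) → 1/7.
Chidinma predeceased; the 2/7 allotted to Chidinma's branch passes to Chidinma's issue by representation.
The 2/7 is divided into 2 equal shares of 1/7 among Morounke, Temitope.
Morounke is living and takes 1/7.
Temitope is living and takes 1/7.
Yetunde is living and takes 2/7.
Uzoma predeceased; the 2/7 allotted to Uzoma's branch passes to Uzoma's issue by representation.
The 2/7 is divided into 3 equal shares of 2/21 among Ifeoma, Bankole, Abiodun.
Ifeoma is living and takes 2/21.
Bankole is living and takes 2/21.
Abiodun is living and takes 2/21.
Chukwudi is living and takes 1/7.

Abiodun 2/21; Bankole 2/21; Chukwudi 1/7; Ifeoma 2/21; Morounke 1/7; Temitope 1/7; Yetunde 2/7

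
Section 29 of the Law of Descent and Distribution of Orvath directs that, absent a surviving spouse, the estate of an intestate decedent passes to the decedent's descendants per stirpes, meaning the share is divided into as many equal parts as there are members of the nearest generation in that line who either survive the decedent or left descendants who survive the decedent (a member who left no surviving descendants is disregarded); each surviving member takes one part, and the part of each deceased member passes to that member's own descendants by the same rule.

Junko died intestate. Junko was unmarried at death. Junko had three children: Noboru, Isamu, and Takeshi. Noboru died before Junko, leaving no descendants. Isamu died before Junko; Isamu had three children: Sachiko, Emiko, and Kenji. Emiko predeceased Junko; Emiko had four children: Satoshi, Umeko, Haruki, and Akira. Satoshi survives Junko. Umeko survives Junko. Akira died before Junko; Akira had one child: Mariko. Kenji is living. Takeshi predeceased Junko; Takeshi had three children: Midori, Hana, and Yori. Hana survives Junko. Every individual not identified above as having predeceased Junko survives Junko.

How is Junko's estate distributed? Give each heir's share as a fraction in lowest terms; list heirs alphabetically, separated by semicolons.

Hana 1/6; Haruki 1/24; Kenji 1/6; Mariko 1/24; Midori 1/6; Sachiko 1/6; Satoshi 1/24; Umeko 1/24; Yori 1/6

There is no surviving spouse, so the entire estate passes to Junko's descendants per stirpes.
Noboru left no surviving issue, so that branch lapses and is disregarded.
The estate is divided into 2 equal shares of 1/2 among Isamu, Takeshi.
Isamu predeceased; the 1/2 allotted to Isamu's branch passes to Isamu's issue by representation.
The 1/2 is divided into 3 equal shares of 1/6 among Sachiko, Emiko, Kenji.
Sachiko is living and takes 1/6.
Emiko predeceased; the 1/6 allotted to Emiko's branch passes to Emiko's issue by representation.
The 1/6 is divided into 4 equal shares of 1/24 among Satoshi, Umeko, Haruki, Akira.
Satoshi is living and takes 1/24.
Umeko is living and takes 1/24.
Haruki is living and takes 1/24.
Akira predeceased; the 1/24 allotted to Akira's branch passes to Akira's issue by representation.
Mariko is the sole taker at this level and receives the full 1/24.
Kenji is living and takes 1/6.
Takeshi predeceased; the 1/2 allotted to Takeshi's branch passes to Takeshi's issue by representation.
The 1/2 is divided into 3 equal shares of 1/6 among Midori, Hana, Yori.
Midori is living and takes 1/6.
Hana is living and takes 1/6.
Yori is living and takes 1/6.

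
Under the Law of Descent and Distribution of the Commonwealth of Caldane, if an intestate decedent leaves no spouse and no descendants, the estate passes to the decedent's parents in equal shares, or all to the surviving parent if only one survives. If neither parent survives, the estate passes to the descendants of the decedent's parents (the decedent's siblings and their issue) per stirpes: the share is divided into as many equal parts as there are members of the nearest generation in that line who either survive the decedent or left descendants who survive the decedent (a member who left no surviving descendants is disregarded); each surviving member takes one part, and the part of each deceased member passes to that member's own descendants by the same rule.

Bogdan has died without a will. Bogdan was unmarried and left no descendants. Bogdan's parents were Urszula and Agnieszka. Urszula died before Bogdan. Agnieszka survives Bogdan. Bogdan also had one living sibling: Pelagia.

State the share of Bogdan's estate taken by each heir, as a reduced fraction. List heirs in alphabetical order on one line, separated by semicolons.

Agnieszka 1

Only one parent, Agnieszka, survives, so Agnieszka takes the entire estate. The siblings take nothing because a surviving parent has priority.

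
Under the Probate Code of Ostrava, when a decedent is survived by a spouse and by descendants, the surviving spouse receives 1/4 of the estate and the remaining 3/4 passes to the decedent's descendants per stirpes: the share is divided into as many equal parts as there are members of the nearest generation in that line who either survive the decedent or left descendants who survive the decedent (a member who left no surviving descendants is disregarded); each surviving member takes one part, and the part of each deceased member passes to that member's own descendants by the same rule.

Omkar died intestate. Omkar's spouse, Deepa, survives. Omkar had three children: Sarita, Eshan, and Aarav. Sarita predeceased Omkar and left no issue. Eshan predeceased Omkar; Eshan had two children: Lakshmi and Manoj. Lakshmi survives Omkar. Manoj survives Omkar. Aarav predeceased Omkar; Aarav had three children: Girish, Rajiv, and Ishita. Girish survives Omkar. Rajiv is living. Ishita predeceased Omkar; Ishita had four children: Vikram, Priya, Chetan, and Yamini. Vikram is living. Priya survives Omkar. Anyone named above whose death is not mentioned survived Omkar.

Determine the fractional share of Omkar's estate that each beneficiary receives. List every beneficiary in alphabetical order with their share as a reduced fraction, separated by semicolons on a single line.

Deepa, as surviving spouse, takes 1/4.
The remaining 3/4 passes to Omkar's descendants per stirpes.
Sarita left no surviving issue, so that branch lapses and is disregarded.
The 3/4 is divided into 2 equal shares of 3/8 among Eshan, Aarav.
Eshan predeceased; the 3/8 allotted to Eshan's branch passes to Eshan's issue by representation.
The 3/8 is divided into 2 equal shares of 3/16 among Lakshmi, Manoj.
Lakshmi is living and takes 3/16.
Manoj is living and takes 3/16.
Aarav predeceased; the 3/8 allotted to Aarav's branch passes to Aarav's issue by representation.
The 3/8 is divided into 3 equal shares of 1/8 among Girish, Rajiv, Ishita.
Girish is living and takes 1/8.
Rajiv is living and takes 1/8.
Ishita predeceased; the 1/8 allotted to Ishita's branch passes to Ishita's issue by representation.
The 1/8 is divided into 4 equal shares of 1/32 among Vikram, Priya, Chetan, Yamini.
Vikram is living and takes 1/32.
Priya is living and takes 1/32.
Chetan is living and takes 1/32.
Yamini is living and takes 1/32.

Chetan 1/32; Deepa 1/4; Girish 1/8; Lakshmi 3/16; Manoj 3/16; Priya 1/32; Rajiv 1/8; Vikram 1/32; Yamini 1/32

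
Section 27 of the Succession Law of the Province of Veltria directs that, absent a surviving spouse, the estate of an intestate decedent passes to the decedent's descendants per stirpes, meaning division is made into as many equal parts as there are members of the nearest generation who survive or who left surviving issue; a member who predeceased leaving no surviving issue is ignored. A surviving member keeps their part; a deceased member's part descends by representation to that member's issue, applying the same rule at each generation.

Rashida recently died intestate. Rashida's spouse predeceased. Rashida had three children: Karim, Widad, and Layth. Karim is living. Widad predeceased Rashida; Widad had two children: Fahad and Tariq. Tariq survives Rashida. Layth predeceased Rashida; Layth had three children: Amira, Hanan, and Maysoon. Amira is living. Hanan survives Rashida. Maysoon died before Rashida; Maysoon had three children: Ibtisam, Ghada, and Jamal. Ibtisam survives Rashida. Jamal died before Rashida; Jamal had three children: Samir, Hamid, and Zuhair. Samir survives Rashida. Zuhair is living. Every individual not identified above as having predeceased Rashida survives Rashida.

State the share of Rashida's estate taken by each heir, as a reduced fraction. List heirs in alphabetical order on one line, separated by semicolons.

Amira 1/9; Fahad 1/6; Ghada 1/27; Hamid 1/81; Hanan 1/9; Ibtisam 1/27; Karim 1/3; Samir 1/81; Tariq 1/6; Zuhair 1/81

There is no surviving spouse, so the entire estate passes to Rashida's descendants per stirpes.
The estate is divided into 3 equal shares of 1/3 among Karim, Widad, Layth.
Karim is living and takes 1/3.
Widad predeceased; the 1/3 allotted to Widad's branch passes to Widad's issue by representation.
The 1/3 is divided into 2 equal shares of 1/6 among Fahad, Tariq.
Fahad is living and takes 1/6.
Tariq is living and takes 1/6.
Layth predeceased; the 1/3 allotted to Layth's branch passes to Layth's issue by representation.
The 1/3 is divided into 3 equal shares of 1/9 among Amira, Hanan, Maysoon.
Amira is living and takes 1/9.
Hanan is living and takes 1/9.
Maysoon predeceased; the 1/9 allotted to Maysoon's branch passes to Maysoon's issue by representation.
The 1/9 is divided into 3 equal shares of 1/27 among Ibtisam, Ghada, Jamal.
Ibtisam is living and takes 1/27.
Ghada is living and takes 1/27.
Jamal predeceased; the 1/27 allotted to Jamal's branch passes to Jamal's issue by representation.
The 1/27 is divided into 3 equal shares of 1/81 among Samir, Hamid, Zuhair.
Samir is living and takes 1/81.
Hamid is living and takes 1/81.
Zuhair is living and takes 1/81.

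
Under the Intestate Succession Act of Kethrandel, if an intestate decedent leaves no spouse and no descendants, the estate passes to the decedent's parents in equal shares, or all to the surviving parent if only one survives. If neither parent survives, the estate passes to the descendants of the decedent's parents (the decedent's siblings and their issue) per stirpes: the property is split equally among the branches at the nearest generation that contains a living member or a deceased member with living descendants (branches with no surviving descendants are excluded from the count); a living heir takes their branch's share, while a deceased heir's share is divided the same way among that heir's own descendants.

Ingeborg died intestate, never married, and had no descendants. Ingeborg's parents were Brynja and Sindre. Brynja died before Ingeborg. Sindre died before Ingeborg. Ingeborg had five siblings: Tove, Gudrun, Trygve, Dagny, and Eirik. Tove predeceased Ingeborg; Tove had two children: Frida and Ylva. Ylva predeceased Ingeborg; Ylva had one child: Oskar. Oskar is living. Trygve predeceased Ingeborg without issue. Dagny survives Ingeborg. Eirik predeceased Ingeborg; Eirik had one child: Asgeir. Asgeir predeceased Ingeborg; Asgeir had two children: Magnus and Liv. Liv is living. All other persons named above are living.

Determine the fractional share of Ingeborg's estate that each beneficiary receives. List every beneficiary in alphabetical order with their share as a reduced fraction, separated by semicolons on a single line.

Dagny 1/4; Frida 1/8; Gudrun 1/4; Liv 1/8; Magnus 1/8; Oskar 1/8

Neither parent survives and there are no descendants, so the estate passes to Ingeborg's siblings and their issue per stirpes.
Trygve left no surviving issue, so that branch lapses and is disregarded.
The estate is divided into 4 equal shares of 1/4 among Tove, Gudrun, Dagny, Eirik.
Tove predeceased; the 1/4 allotted to Tove's branch passes to Tove's issue by representation.
The 1/4 is divided into 2 equal shares of 1/8 among Frida, Ylva.
Frida is living and takes 1/8.
Ylva predeceased; the 1/8 allotted to Ylva's branch passes to Ylva's issue by representation.
Oskar is the sole taker at this level and receives the full 1/8.
Gudrun is living and takes 1/4.
Dagny is living and takes 1/4.
Eirik predeceased; the 1/4 allotted to Eirik's branch passes to Eirik's issue by representation.
Asgeir's line is the sole branch at this level, so the full 1/4 passes to Asgeir's issue by representation.
The 1/4 is divided into 2 equal shares of 1/8 among Magnus, Liv.
Magnus is living and takes 1/8.
Liv is living and takes 1/8.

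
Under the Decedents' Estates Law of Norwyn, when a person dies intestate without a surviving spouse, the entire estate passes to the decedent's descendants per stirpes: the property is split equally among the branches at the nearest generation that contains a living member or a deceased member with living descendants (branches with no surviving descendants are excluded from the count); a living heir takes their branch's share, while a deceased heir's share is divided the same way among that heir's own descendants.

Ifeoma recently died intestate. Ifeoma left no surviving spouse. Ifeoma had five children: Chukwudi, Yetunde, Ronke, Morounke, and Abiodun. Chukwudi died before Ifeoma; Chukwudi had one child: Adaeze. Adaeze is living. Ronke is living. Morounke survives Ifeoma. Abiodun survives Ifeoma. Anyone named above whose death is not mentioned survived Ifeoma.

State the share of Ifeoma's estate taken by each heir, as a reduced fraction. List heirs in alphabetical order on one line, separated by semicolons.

Abiodun 1/5; Adaeze 1/5; Morounke 1/5; Ronke 1/5; Yetunde 1/5

There is no surviving spouse, so the entire estate passes to Ifeoma's descendants per stirpes.
The estate is divided into 5 equal shares of 1/5 among Chukwudi, Yetunde, Ronke, Morounke, Abiodun.
Chukwudi predeceased; the 1/5 allotted to Chukwudi's branch passes to Chukwudi's issue by representation.
Adaeze is the sole taker at this level and receives the full 1/5.
Yetunde is living and takes 1/5.
Ronke is living and takes 1/5.
Morounke is living and takes 1/5.
Abiodun is living and takes 1/5.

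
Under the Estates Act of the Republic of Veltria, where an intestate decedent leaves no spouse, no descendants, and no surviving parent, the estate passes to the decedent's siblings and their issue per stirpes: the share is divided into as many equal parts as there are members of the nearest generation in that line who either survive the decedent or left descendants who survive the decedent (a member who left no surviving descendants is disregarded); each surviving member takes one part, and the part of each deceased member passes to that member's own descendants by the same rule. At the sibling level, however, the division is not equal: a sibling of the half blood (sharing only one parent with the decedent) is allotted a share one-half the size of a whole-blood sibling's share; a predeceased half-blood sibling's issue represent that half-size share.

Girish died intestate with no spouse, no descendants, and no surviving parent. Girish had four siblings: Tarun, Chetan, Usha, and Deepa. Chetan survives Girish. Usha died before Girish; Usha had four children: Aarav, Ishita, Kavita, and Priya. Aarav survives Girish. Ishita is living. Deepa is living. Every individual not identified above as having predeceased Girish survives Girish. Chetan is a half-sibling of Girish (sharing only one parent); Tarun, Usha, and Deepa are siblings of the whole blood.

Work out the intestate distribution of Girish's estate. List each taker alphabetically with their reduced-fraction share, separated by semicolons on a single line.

Aarav 1/14; Chetan 1/7; Deepa 2/7; Ishita 1/14; Kavita 1/14; Priya 1/14; Tarun 2/7

No spouse, descendants, or parent survives, so the estate passes to Girish's siblings per stirpes.
Half-blood siblings count for one-half the weight of whole-blood siblings at the initial division.
Dividing 1 in proportion to weights (total weight 7/2): Tarun (weight 1) → 2/7; Chetan (weight 1/2) → 1/7; Usha (weight 1) → 2/7; Deepa (weight 1) → 2/7.
Tarun is living and takes 2/7.
Chetan is living and takes 1/7.
Usha predeceased; the 2/7 allotted to Usha's branch passes to Usha's issue by representation.
The 2/7 is divided into 4 equal shares of 1/14 among Aarav, Ishita, Kavita, Priya.
Aarav is living and takes 1/14.
Ishita is living and takes 1/14.
Kavita is living and takes 1/14.
Priya is living and takes 1/14.
Deepa is living and takes 2/7.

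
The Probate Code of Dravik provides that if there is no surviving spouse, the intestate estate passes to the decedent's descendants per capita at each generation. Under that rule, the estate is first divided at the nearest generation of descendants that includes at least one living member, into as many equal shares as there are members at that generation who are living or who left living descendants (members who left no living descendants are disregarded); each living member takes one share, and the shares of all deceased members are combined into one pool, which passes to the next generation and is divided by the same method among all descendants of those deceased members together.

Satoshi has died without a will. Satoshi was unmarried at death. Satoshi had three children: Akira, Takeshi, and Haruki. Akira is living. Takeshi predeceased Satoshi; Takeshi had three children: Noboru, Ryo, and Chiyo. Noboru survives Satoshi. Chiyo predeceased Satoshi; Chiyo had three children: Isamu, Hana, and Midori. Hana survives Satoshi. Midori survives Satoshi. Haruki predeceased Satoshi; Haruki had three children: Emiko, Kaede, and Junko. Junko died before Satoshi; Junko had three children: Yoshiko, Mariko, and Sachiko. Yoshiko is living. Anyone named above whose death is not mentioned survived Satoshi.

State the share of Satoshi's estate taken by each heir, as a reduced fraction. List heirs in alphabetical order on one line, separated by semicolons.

Akira 1/3; Emiko 1/9; Hana 1/27; Isamu 1/27; Kaede 1/9; Mariko 1/27; Midori 1/27; Noboru 1/9; Ryo 1/9; Sachiko 1/27; Yoshiko 1/27

There is no surviving spouse, so the entire estate passes to Satoshi's descendants per capita at each generation.
At generation 1 (Akira, Takeshi, Haruki) there are 3 shares of (1)/3 = 1/3 each.
Living: Akira — each takes 1/3.
Deceased: Takeshi and Haruki. Their combined 2/3 is pooled and carried to generation 2.
At generation 2 (Noboru, Ryo, Chiyo, Emiko, Kaede, Junko) there are 6 shares of (2/3)/6 = 1/9 each.
Living: Noboru, Ryo, Emiko, and Kaede — each takes 1/9.
Deceased: Chiyo and Junko. Their combined 2/9 is pooled and carried to generation 3.
At generation 3 (Isamu, Hana, Midori, Yoshiko, Mariko, Sachiko) there are 6 shares of (2/9)/6 = 1/27 each.
Living: Isamu, Hana, Midori, Yoshiko, Mariko, and Sachiko — each takes 1/27.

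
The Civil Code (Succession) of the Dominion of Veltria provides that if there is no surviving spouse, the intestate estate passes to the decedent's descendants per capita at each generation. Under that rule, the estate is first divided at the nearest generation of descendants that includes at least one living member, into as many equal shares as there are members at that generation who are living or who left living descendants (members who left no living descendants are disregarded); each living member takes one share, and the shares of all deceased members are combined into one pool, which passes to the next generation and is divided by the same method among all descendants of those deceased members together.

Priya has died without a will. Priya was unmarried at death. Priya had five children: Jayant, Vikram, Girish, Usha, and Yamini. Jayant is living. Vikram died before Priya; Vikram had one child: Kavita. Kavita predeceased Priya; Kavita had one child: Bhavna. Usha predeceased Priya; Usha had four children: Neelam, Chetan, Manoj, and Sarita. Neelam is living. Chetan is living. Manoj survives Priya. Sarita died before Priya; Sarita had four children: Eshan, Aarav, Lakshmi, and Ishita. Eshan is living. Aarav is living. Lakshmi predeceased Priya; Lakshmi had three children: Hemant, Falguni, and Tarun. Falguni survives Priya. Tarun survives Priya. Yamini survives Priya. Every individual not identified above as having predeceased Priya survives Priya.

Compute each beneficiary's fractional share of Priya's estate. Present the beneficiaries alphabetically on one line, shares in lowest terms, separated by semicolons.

Aarav 4/125; Bhavna 4/125; Chetan 2/25; Eshan 4/125; Falguni 4/375; Girish 1/5; Hemant 4/375; Ishita 4/125; Jayant 1/5; Manoj 2/25; Neelam 2/25; Tarun 4/375; Yamini 1/5

There is no surviving spouse, so the entire estate passes to Priya's descendants per capita at each generation.
At generation 1 (Jayant, Vikram, Girish, Usha, Yamini) there are 5 shares of (1)/5 = 1/5 each.
Living: Jayant, Girish, and Yamini — each takes 1/5.
Deceased: Vikram and Usha. Their combined 2/5 is pooled and carried to generation 2.
At generation 2 (Kavita, Neelam, Chetan, Manoj, Sarita) there are 5 shares of (2/5)/5 = 2/25 each.
Living: Neelam, Chetan, and Manoj — each takes 2/25.
Deceased: Kavita and Sarita. Their combined 4/25 is pooled and carried to generation 3.
At generation 3 (Bhavna, Eshan, Aarav, Lakshmi, Ishita) there are 5 shares of (4/25)/5 = 4/125 each.
Living: Bhavna, Eshan, Aarav, and Ishita — each takes 4/125.
Deceased: Lakshmi. That 4/125 share is carried to generation 4.
At generation 4 (Hemant, Falguni, Tarun) there are 3 shares of (4/125)/3 = 4/375 each.
Living: Hemant, Falguni, and Tarun — each takes 4/375.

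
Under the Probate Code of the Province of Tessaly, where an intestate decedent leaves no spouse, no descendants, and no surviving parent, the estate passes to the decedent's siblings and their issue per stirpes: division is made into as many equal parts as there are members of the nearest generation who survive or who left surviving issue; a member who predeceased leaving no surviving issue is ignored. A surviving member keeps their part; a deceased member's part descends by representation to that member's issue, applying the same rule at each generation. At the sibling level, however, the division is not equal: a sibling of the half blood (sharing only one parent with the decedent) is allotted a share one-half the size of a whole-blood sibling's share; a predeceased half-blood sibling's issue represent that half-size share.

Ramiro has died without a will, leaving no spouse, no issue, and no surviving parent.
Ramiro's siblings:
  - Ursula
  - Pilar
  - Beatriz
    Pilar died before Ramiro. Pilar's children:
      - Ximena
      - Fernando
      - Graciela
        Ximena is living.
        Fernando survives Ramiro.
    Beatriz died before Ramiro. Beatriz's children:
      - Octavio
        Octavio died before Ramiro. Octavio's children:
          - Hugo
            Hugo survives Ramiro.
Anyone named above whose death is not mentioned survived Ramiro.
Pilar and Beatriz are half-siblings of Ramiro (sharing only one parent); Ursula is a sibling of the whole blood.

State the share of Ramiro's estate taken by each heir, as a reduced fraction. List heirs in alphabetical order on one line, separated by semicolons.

Fernando 1/12; Graciela 1/12; Hugo 1/4; Ursula 1/2; Ximena 1/12

No spouse, descendants, or parent survives, so the estate passes to Ramiro's siblings per stirpes.
Half-blood siblings count for one-half the weight of whole-blood siblings at the initial division.
Dividing 1 in proportion to weights (total weight 2): Ursula (weight 1) → 1/2; Pilar (weight 1/2) → 1/4; Beatriz (weight 1/2) → 1/4.
Ursula is living and takes 1/2.
Pilar predeceased; the 1/4 allotted to Pilar's branch passes to Pilar's issue by representation.
The 1/4 is divided into 3 equal shares of 1/12 among Ximena, Fernando, Graciela.
Ximena is living and takes 1/12.
Fernando is living and takes 1/12.
Graciela is living and takes 1/12.
Beatriz predeceased; the 1/4 allotted to Beatriz's branch passes to Beatriz's issue by representation.
Octavio's line is the sole branch at this level, so the full 1/4 passes to Octavio's issue by representation.
Hugo is the sole taker at this level and receives the full 1/4.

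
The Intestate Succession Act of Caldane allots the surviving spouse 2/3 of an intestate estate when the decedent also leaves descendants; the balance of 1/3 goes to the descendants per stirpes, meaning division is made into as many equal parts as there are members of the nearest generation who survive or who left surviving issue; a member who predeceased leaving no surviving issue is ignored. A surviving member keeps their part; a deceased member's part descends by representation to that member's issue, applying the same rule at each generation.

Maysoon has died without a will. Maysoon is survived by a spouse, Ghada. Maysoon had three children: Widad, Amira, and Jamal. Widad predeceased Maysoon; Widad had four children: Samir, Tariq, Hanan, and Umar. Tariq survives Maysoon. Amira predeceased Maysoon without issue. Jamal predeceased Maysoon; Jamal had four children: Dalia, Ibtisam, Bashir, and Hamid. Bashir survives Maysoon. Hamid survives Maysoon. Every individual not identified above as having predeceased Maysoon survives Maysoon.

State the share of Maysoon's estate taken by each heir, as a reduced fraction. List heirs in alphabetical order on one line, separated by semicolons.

Ghada, as surviving spouse, takes 2/3.
The remaining 1/3 passes to Maysoon's descendants per stirpes.
Amira left no surviving issue, so that branch lapses and is disregarded.
The 1/3 is divided into 2 equal shares of 1/6 among Widad, Jamal.
Widad predeceased; the 1/6 allotted to Widad's branch passes to Widad's issue by representation.
The 1/6 is divided into 4 equal shares of 1/24 among Samir, Tariq, Hanan, Umar.
Samir is living and takes 1/24.
Tariq is living and takes 1/24.
Hanan is living and takes 1/24.
Umar is living and takes 1/24.
Jamal predeceased; the 1/6 allotted to Jamal's branch passes to Jamal's issue by representation.
The 1/6 is divided into 4 equal shares of 1/24 among Dalia, Ibtisam, Bashir, Hamid.
Dalia is living and takes 1/24.
Ibtisam is living and takes 1/24.
Bashir is living and takes 1/24.
Hamid is living and takes 1/24.

Bashir 1/24; Dalia 1/24; Ghada 2/3; Hamid 1/24; Hanan 1/24; Ibtisam 1/24; Samir 1/24; Tariq 1/24; Umar 1/24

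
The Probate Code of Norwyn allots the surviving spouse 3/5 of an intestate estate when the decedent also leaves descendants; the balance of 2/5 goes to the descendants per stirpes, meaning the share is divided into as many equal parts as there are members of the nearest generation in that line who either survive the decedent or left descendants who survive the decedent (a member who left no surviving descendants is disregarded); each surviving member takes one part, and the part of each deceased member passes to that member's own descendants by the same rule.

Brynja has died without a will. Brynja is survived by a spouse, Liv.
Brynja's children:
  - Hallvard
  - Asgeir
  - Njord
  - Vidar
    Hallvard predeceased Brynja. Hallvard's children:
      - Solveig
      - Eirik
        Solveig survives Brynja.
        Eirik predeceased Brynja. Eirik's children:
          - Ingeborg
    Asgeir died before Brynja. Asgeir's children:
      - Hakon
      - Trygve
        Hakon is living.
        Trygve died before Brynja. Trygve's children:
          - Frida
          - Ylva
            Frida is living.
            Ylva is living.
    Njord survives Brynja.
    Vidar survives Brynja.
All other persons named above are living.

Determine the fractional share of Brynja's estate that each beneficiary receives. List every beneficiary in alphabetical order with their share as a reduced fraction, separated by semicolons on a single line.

Frida 1/40; Hakon 1/20; Ingeborg 1/20; Liv 3/5; Njord 1/10; Solveig 1/20; Vidar 1/10; Ylva 1/40

Liv, as surviving spouse, takes 3/5.
The remaining 2/5 passes to Brynja's descendants per stirpes.
The 2/5 is divided into 4 equal shares of 1/10 among Hallvard, Asgeir, Njord, Vidar.
Hallvard predeceased; the 1/10 allotted to Hallvard's branch passes to Hallvard's issue by representation.
The 1/10 is divided into 2 equal shares of 1/20 among Solveig, Eirik.
Solveig is living and takes 1/20.
Eirik predeceased; the 1/20 allotted to Eirik's branch passes to Eirik's issue by representation.
Ingeborg is the sole taker at this level and receives the full 1/20.
Asgeir predeceased; the 1/10 allotted to Asgeir's branch passes to Asgeir's issue by representation.
The 1/10 is divided into 2 equal shares of 1/20 among Hakon, Trygve.
Hakon is living and takes 1/20.
Trygve predeceased; the 1/20 allotted to Trygve's branch passes to Trygve's issue by representation.
The 1/20 is divided into 2 equal shares of 1/40 among Frida, Ylva.
Frida is living and takes 1/40.
Ylva is living and takes 1/40.
Njord is living and takes 1/10.
Vidar is living and takes 1/10.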